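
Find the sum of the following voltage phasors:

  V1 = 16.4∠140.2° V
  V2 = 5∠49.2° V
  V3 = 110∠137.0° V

Step 1 — Convert each phasor to rectangular form:
  V1 = 16.4·(cos(140.2°) + j·sin(140.2°)) = -12.6 + j10.5 V
  V2 = 5·(cos(49.2°) + j·sin(49.2°)) = 3.267 + j3.785 V
  V3 = 110·(cos(137.0°) + j·sin(137.0°)) = -80.45 + j75.02 V
Step 2 — Sum components: V_total = -89.78 + j89.3 V.
Step 3 — Convert to polar: |V_total| = 126.6 V, ∠V_total = 135.2°.

V_total = 126.6∠135.2° V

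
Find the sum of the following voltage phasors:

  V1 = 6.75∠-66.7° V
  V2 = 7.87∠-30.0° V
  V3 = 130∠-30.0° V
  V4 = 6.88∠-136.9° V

Step 1 — Convert each phasor to rectangular form:
  V1 = 6.75·(cos(-66.7°) + j·sin(-66.7°)) = 2.67 - j6.2 V
  V2 = 7.87·(cos(-30.0°) + j·sin(-30.0°)) = 6.816 - j3.935 V
  V3 = 130·(cos(-30.0°) + j·sin(-30.0°)) = 112.6 - j65 V
  V4 = 6.88·(cos(-136.9°) + j·sin(-136.9°)) = -5.024 - j4.701 V
Step 2 — Sum components: V_total = 117 - j79.84 V.
Step 3 — Convert to polar: |V_total| = 141.7 V, ∠V_total = -34.3°.

V_total = 141.7∠-34.3° V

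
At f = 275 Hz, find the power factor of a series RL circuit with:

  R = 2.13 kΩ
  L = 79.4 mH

Step 1 — Angular frequency: ω = 2π·f = 2π·275 = 1728 rad/s.
Step 2 — Component impedances:
  R: Z = R = 2130 Ω
  L: Z = jωL = j·1728·0.0794 = 0 + j137.2 Ω
Step 3 — Series combination: Z_total = R + L = 2130 + j137.2 Ω = 2134∠3.7° Ω.
Step 4 — Power factor: PF = cos(φ) = Re(Z)/|Z| = 2130/2134.4 = 0.9979.
Step 5 — Type: Im(Z) = 137.2 ⇒ lagging (phase φ = 3.7°).

PF = 0.9979 (lagging, φ = 3.7°)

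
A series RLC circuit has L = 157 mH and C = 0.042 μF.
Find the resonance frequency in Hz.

Step 1 — Resonance condition Im(Z)=0 gives ω₀ = 1/√(LC).
Step 2 — ω₀ = 1/√(0.157·4.2e-08) = 1.231e+04 rad/s.
Step 3 — f₀ = ω₀/(2π) = 1960 Hz.

f₀ = 1960 Hz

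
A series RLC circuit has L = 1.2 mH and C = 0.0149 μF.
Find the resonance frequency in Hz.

Step 1 — Resonance condition Im(Z)=0 gives ω₀ = 1/√(LC).
Step 2 — ω₀ = 1/√(0.0012·1.49e-08) = 2.365e+05 rad/s.
Step 3 — f₀ = ω₀/(2π) = 3.764e+04 Hz.

f₀ = 3.764e+04 Hz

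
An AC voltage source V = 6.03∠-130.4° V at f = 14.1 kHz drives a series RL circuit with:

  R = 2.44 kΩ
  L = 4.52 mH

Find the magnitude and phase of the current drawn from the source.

Step 1 — Angular frequency: ω = 2π·f = 2π·1.41e+04 = 8.859e+04 rad/s.
Step 2 — Component impedances:
  R: Z = R = 2440 Ω
  L: Z = jωL = j·8.859e+04·0.00452 = 0 + j400.4 Ω
Step 3 — Series combination: Z_total = R + L = 2440 + j400.4 Ω = 2473∠9.3° Ω.
Step 4 — Source phasor: V = 6.03∠-130.4° V = -3.908 - j4.592 V.
Step 5 — Ohm's law: I = V / Z_total = (-3.908 - j4.592) / (2440 + j400.4) = -0.00186 - j0.001577 A.
Step 6 — Convert to polar: |I| = 0.002439 A, ∠I = -139.7°.

I = 0.002439∠-139.7° A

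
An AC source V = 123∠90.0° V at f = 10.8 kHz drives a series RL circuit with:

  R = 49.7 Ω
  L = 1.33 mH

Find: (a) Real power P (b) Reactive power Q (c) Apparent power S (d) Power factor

Step 1 — Angular frequency: ω = 2π·f = 2π·1.08e+04 = 6.786e+04 rad/s.
Step 2 — Component impedances:
  R: Z = R = 49.7 Ω
  L: Z = jωL = j·6.786e+04·0.00133 = 0 + j90.25 Ω
Step 3 — Series combination: Z_total = R + L = 49.7 + j90.25 Ω = 103∠61.2° Ω.
Step 4 — Source phasor: V = 123∠90.0° V = 0 + j123 V.
Step 5 — Current: I = V / Z = 1.046 + j0.5759 A = 1.194∠28.8° A.
Step 6 — Complex power: S = V·I* = 70.83 + j128.6 VA.
Step 7 — Real power: P = Re(S) = 70.83 W.
Step 8 — Reactive power: Q = Im(S) = 128.6 VAR.
Step 9 — Apparent power: |S| = 146.8 VA.
Step 10 — Power factor: PF = P/|S| = 0.4824 (lagging).

(a) P = 70.83 W  (b) Q = 128.6 VAR  (c) S = 146.8 VA  (d) PF = 0.4824 (lagging)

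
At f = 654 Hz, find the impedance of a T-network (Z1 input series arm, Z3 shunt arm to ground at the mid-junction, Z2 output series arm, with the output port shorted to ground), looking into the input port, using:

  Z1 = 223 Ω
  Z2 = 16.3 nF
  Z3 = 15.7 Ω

Step 1 — Angular frequency: ω = 2π·f = 2π·654 = 4109 rad/s.
Step 2 — Component impedances:
  Z1: Z = R = 223 Ω
  Z2: Z = 1/(jωC) = -j/(ω·C) = 0 - j1.493e+04 Ω
  Z3: Z = R = 15.7 Ω
Step 3 — With the output port shorted to ground, the output series arm Z2 runs from the junction to ground; the shunt arm Z3 also runs from the junction to ground. They appear in parallel: Z3 || Z2 = 15.7 - j0.01651 Ω.
Step 4 — Series with input arm Z1: Z_in = Z1 + (Z3 || Z2) = 238.7 - j0.01651 Ω = 238.7∠-0.0° Ω.

Z = 238.7 - j0.01651 Ω = 238.7∠-0.0° Ω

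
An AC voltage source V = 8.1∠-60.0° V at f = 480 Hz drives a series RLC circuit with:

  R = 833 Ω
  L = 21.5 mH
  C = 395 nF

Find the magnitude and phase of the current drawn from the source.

Step 1 — Angular frequency: ω = 2π·f = 2π·480 = 3016 rad/s.
Step 2 — Component impedances:
  R: Z = R = 833 Ω
  L: Z = jωL = j·3016·0.0215 = 0 + j64.84 Ω
  C: Z = 1/(jωC) = -j/(ω·C) = 0 - j839.4 Ω
Step 3 — Series combination: Z_total = R + L + C = 833 - j774.6 Ω = 1137∠-42.9° Ω.
Step 4 — Source phasor: V = 8.1∠-60.0° V = 4.05 - j7.015 V.
Step 5 — Ohm's law: I = V / Z_total = (4.05 - j7.015) / (833 - j774.6) = 0.006807 - j0.002092 A.
Step 6 — Convert to polar: |I| = 0.007121 A, ∠I = -17.1°.

I = 0.007121∠-17.1° A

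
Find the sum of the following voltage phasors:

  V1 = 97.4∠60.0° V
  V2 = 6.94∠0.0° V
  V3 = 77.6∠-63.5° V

Step 1 — Convert each phasor to rectangular form:
  V1 = 97.4·(cos(60.0°) + j·sin(60.0°)) = 48.7 + j84.35 V
  V2 = 6.94·(cos(0.0°) + j·sin(0.0°)) = 6.94 V
  V3 = 77.6·(cos(-63.5°) + j·sin(-63.5°)) = 34.62 - j69.45 V
Step 2 — Sum components: V_total = 90.26 + j14.9 V.
Step 3 — Convert to polar: |V_total| = 91.49 V, ∠V_total = 9.4°.

V_total = 91.49∠9.4° V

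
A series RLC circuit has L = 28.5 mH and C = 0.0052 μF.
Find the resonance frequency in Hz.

Step 1 — Resonance condition Im(Z)=0 gives ω₀ = 1/√(LC).
Step 2 — ω₀ = 1/√(0.0285·5.2e-09) = 8.214e+04 rad/s.
Step 3 — f₀ = ω₀/(2π) = 1.307e+04 Hz.

f₀ = 1.307e+04 Hz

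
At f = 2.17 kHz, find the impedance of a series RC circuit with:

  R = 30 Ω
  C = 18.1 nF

Step 1 — Angular frequency: ω = 2π·f = 2π·2170 = 1.363e+04 rad/s.
Step 2 — Component impedances:
  R: Z = R = 30 Ω
  C: Z = 1/(jωC) = -j/(ω·C) = 0 - j4052 Ω
Step 3 — Series combination: Z_total = R + C = 30 - j4052 Ω = 4052∠-89.6° Ω.

Z = 30 - j4052 Ω = 4052∠-89.6° Ω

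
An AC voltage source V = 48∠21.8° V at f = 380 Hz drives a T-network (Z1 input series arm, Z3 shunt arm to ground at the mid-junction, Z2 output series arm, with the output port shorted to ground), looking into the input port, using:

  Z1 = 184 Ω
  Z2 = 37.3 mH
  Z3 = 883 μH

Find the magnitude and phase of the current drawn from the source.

Step 1 — Angular frequency: ω = 2π·f = 2π·380 = 2388 rad/s.
Step 2 — Component impedances:
  Z1: Z = R = 184 Ω
  Z2: Z = jωL = j·2388·0.0373 = 0 + j89.06 Ω
  Z3: Z = jωL = j·2388·0.000883 = 0 + j2.108 Ω
Step 3 — With the output port shorted to ground, the output series arm Z2 runs from the junction to ground; the shunt arm Z3 also runs from the junction to ground. They appear in parallel: Z3 || Z2 = 0 + j2.06 Ω.
Step 4 — Series with input arm Z1: Z_in = Z1 + (Z3 || Z2) = 184 + j2.06 Ω = 184∠0.6° Ω.
Step 5 — Source phasor: V = 48∠21.8° V = 44.57 + j17.83 V.
Step 6 — Ohm's law: I = V / Z_total = (44.57 + j17.83) / (184 + j2.06) = 0.2433 + j0.09416 A.
Step 7 — Convert to polar: |I| = 0.2609 A, ∠I = 21.2°.

I = 0.2609∠21.2° A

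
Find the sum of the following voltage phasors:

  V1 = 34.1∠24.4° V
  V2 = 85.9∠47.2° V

Step 1 — Convert each phasor to rectangular form:
  V1 = 34.1·(cos(24.4°) + j·sin(24.4°)) = 31.05 + j14.09 V
  V2 = 85.9·(cos(47.2°) + j·sin(47.2°)) = 58.36 + j63.03 V
Step 2 — Sum components: V_total = 89.42 + j77.11 V.
Step 3 — Convert to polar: |V_total| = 118.1 V, ∠V_total = 40.8°.

V_total = 118.1∠40.8° V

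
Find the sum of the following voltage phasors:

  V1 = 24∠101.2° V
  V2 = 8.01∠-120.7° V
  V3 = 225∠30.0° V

Step 1 — Convert each phasor to rectangular form:
  V1 = 24·(cos(101.2°) + j·sin(101.2°)) = -4.662 + j23.54 V
  V2 = 8.01·(cos(-120.7°) + j·sin(-120.7°)) = -4.089 - j6.887 V
  V3 = 225·(cos(30.0°) + j·sin(30.0°)) = 194.9 + j112.5 V
Step 2 — Sum components: V_total = 186.1 + j129.2 V.
Step 3 — Convert to polar: |V_total| = 226.5 V, ∠V_total = 34.8°.

V_total = 226.5∠34.8° V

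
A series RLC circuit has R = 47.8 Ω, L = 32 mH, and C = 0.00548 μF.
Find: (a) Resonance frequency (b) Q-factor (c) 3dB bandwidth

Step 1 — Resonance condition Im(Z)=0 gives ω₀ = 1/√(LC).
Step 2 — ω₀ = 1/√(0.032·5.48e-09) = 7.552e+04 rad/s.
Step 3 — f₀ = ω₀/(2π) = 1.202e+04 Hz.
Step 4 — Series Q: Q = ω₀L/R = 7.552e+04·0.032/47.8 = 50.55.
Step 5 — 3dB bandwidth: Δω = ω₀/Q = 1494 rad/s; BW = Δω/(2π) = 237.7 Hz.

(a) f₀ = 1.202e+04 Hz  (b) Q = 50.55  (c) BW = 237.7 Hz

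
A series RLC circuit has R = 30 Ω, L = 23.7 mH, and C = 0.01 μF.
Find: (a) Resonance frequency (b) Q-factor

Step 1 — Resonance condition Im(Z)=0 gives ω₀ = 1/√(LC).
Step 2 — ω₀ = 1/√(0.0237·1e-08) = 6.496e+04 rad/s.
Step 3 — f₀ = ω₀/(2π) = 1.034e+04 Hz.
Step 4 — Series Q: Q = ω₀L/R = 6.496e+04·0.0237/30 = 51.32.

(a) f₀ = 1.034e+04 Hz  (b) Q = 51.32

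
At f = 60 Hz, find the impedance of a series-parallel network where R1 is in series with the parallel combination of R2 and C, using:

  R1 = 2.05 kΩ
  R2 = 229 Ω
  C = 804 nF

Step 1 — Angular frequency: ω = 2π·f = 2π·60 = 377 rad/s.
Step 2 — Component impedances:
  R1: Z = R = 2050 Ω
  R2: Z = R = 229 Ω
  C: Z = 1/(jωC) = -j/(ω·C) = 0 - j3299 Ω
Step 3 — Parallel branch: R2 || C = 1/(1/R2 + 1/C) = 227.9 - j15.82 Ω.
Step 4 — Series with R1: Z_total = R1 + (R2 || C) = 2278 - j15.82 Ω = 2278∠-0.4° Ω.

Z = 2278 - j15.82 Ω = 2278∠-0.4° Ω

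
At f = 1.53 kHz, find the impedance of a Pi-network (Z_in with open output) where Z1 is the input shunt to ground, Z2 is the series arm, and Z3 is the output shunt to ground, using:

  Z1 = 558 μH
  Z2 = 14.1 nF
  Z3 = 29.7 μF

Step 1 — Angular frequency: ω = 2π·f = 2π·1530 = 9613 rad/s.
Step 2 — Component impedances:
  Z1: Z = jωL = j·9613·0.000558 = 0 + j5.364 Ω
  Z2: Z = 1/(jωC) = -j/(ω·C) = 0 - j7378 Ω
  Z3: Z = 1/(jωC) = -j/(ω·C) = 0 - j3.502 Ω
Step 3 — With open output, the series arm Z2 and the output shunt Z3 appear in series to ground: Z2 + Z3 = 0 - j7381 Ω.
Step 4 — Parallel with input shunt Z1: Z_in = Z1 || (Z2 + Z3) = 0 + j5.368 Ω = 5.368∠90.0° Ω.

Z = 0 + j5.368 Ω = 5.368∠90.0° Ω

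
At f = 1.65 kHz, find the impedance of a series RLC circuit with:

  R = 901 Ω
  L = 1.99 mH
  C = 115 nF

Step 1 — Angular frequency: ω = 2π·f = 2π·1650 = 1.037e+04 rad/s.
Step 2 — Component impedances:
  R: Z = R = 901 Ω
  L: Z = jωL = j·1.037e+04·0.00199 = 0 + j20.63 Ω
  C: Z = 1/(jωC) = -j/(ω·C) = 0 - j838.8 Ω
Step 3 — Series combination: Z_total = R + L + C = 901 - j818.1 Ω = 1217∠-42.2° Ω.

Z = 901 - j818.1 Ω = 1217∠-42.2° Ω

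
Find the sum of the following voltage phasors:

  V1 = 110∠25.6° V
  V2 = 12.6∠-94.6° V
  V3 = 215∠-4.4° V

Step 1 — Convert each phasor to rectangular form:
  V1 = 110·(cos(25.6°) + j·sin(25.6°)) = 99.2 + j47.53 V
  V2 = 12.6·(cos(-94.6°) + j·sin(-94.6°)) = -1.011 - j12.56 V
  V3 = 215·(cos(-4.4°) + j·sin(-4.4°)) = 214.4 - j16.49 V
Step 2 — Sum components: V_total = 312.6 + j18.48 V.
Step 3 — Convert to polar: |V_total| = 313.1 V, ∠V_total = 3.4°.

V_total = 313.1∠3.4° V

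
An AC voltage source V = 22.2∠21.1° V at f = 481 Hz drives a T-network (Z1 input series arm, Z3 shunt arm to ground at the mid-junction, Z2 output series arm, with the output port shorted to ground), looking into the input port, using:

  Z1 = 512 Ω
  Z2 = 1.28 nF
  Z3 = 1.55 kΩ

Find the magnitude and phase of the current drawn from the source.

Step 1 — Angular frequency: ω = 2π·f = 2π·481 = 3022 rad/s.
Step 2 — Component impedances:
  Z1: Z = R = 512 Ω
  Z2: Z = 1/(jωC) = -j/(ω·C) = 0 - j2.585e+05 Ω
  Z3: Z = R = 1550 Ω
Step 3 — With the output port shorted to ground, the output series arm Z2 runs from the junction to ground; the shunt arm Z3 also runs from the junction to ground. They appear in parallel: Z3 || Z2 = 1550 - j9.294 Ω.
Step 4 — Series with input arm Z1: Z_in = Z1 + (Z3 || Z2) = 2062 - j9.294 Ω = 2062∠-0.3° Ω.
Step 5 — Source phasor: V = 22.2∠21.1° V = 20.71 + j7.992 V.
Step 6 — Ohm's law: I = V / Z_total = (20.71 + j7.992) / (2062 - j9.294) = 0.01003 + j0.003921 A.
Step 7 — Convert to polar: |I| = 0.01077 A, ∠I = 21.4°.

I = 0.01077∠21.4° A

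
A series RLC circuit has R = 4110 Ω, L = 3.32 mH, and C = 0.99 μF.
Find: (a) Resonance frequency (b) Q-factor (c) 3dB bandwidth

Step 1 — Resonance condition Im(Z)=0 gives ω₀ = 1/√(LC).
Step 2 — ω₀ = 1/√(0.00332·9.9e-07) = 1.744e+04 rad/s.
Step 3 — f₀ = ω₀/(2π) = 2776 Hz.
Step 4 — Series Q: Q = ω₀L/R = 1.744e+04·0.00332/4110 = 0.01409.
Step 5 — 3dB bandwidth: Δω = ω₀/Q = 1.238e+06 rad/s; BW = Δω/(2π) = 1.97e+05 Hz.

(a) f₀ = 2776 Hz  (b) Q = 0.01409  (c) BW = 1.97e+05 Hz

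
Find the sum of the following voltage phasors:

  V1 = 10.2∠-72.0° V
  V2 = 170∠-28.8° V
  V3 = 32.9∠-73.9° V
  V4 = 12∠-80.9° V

Step 1 — Convert each phasor to rectangular form:
  V1 = 10.2·(cos(-72.0°) + j·sin(-72.0°)) = 3.152 - j9.701 V
  V2 = 170·(cos(-28.8°) + j·sin(-28.8°)) = 149 - j81.9 V
  V3 = 32.9·(cos(-73.9°) + j·sin(-73.9°)) = 9.124 - j31.61 V
  V4 = 12·(cos(-80.9°) + j·sin(-80.9°)) = 1.898 - j11.85 V
Step 2 — Sum components: V_total = 163.1 - j135.1 V.
Step 3 — Convert to polar: |V_total| = 211.8 V, ∠V_total = -39.6°.

V_total = 211.8∠-39.6° V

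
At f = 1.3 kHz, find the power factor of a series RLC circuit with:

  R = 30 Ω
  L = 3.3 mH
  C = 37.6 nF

Step 1 — Angular frequency: ω = 2π·f = 2π·1300 = 8168 rad/s.
Step 2 — Component impedances:
  R: Z = R = 30 Ω
  L: Z = jωL = j·8168·0.0033 = 0 + j26.95 Ω
  C: Z = 1/(jωC) = -j/(ω·C) = 0 - j3256 Ω
Step 3 — Series combination: Z_total = R + L + C = 30 - j3229 Ω = 3229∠-89.5° Ω.
Step 4 — Power factor: PF = cos(φ) = Re(Z)/|Z| = 30/3229.2 = 0.00929.
Step 5 — Type: Im(Z) = -3229 ⇒ leading (phase φ = -89.5°).

PF = 0.00929 (leading, φ = -89.5°)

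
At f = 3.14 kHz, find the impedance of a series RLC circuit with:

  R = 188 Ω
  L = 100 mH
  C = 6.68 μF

Step 1 — Angular frequency: ω = 2π·f = 2π·3140 = 1.973e+04 rad/s.
Step 2 — Component impedances:
  R: Z = R = 188 Ω
  L: Z = jωL = j·1.973e+04·0.1 = 0 + j1973 Ω
  C: Z = 1/(jωC) = -j/(ω·C) = 0 - j7.588 Ω
Step 3 — Series combination: Z_total = R + L + C = 188 + j1965 Ω = 1974∠84.5° Ω.

Z = 188 + j1965 Ω = 1974∠84.5° Ω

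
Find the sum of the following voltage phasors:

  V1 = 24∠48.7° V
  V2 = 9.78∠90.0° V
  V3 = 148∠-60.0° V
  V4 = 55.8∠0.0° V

Step 1 — Convert each phasor to rectangular form:
  V1 = 24·(cos(48.7°) + j·sin(48.7°)) = 15.84 + j18.03 V
  V2 = 9.78·(cos(90.0°) + j·sin(90.0°)) = 0 + j9.78 V
  V3 = 148·(cos(-60.0°) + j·sin(-60.0°)) = 74 - j128.2 V
  V4 = 55.8·(cos(0.0°) + j·sin(0.0°)) = 55.8 V
Step 2 — Sum components: V_total = 145.6 - j100.4 V.
Step 3 — Convert to polar: |V_total| = 176.9 V, ∠V_total = -34.6°.

V_total = 176.9∠-34.6° V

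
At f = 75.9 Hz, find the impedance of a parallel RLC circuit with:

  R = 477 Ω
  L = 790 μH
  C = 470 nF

Step 1 — Angular frequency: ω = 2π·f = 2π·75.9 = 476.9 rad/s.
Step 2 — Component impedances:
  R: Z = R = 477 Ω
  L: Z = jωL = j·476.9·0.00079 = 0 + j0.3767 Ω
  C: Z = 1/(jωC) = -j/(ω·C) = 0 - j4461 Ω
Step 3 — Parallel combination: 1/Z_total = 1/R + 1/L + 1/C; Z_total = 0.0002976 + j0.3768 Ω = 0.3768∠90.0° Ω.

Z = 0.0002976 + j0.3768 Ω = 0.3768∠90.0° Ω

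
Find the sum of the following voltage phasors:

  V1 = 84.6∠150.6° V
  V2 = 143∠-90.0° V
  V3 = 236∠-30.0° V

Step 1 — Convert each phasor to rectangular form:
  V1 = 84.6·(cos(150.6°) + j·sin(150.6°)) = -73.7 + j41.53 V
  V2 = 143·(cos(-90.0°) + j·sin(-90.0°)) = 0 - j143 V
  V3 = 236·(cos(-30.0°) + j·sin(-30.0°)) = 204.4 - j118 V
Step 2 — Sum components: V_total = 130.7 - j219.5 V.
Step 3 — Convert to polar: |V_total| = 255.4 V, ∠V_total = -59.2°.

V_total = 255.4∠-59.2° V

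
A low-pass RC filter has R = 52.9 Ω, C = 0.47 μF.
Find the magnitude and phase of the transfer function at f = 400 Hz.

Step 1 — Angular frequency: ω = 2π·400 = 2513 rad/s.
Step 2 — Transfer function: H(jω) = 1/(1 + jωRC).
Step 3 — Denominator: 1 + jωRC = 1 + j·2513·52.9·4.7e-07 = 1 + j0.06249.
Step 4 — H = 0.9961 - j0.06224.
Step 5 — Magnitude: |H| = 0.9981 (-0.0 dB); phase: φ = -3.6°.

|H| = 0.9981 (-0.0 dB), φ = -3.6°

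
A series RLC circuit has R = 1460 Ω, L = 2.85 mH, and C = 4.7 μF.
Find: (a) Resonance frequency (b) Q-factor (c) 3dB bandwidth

Step 1 — Resonance: ω₀ = 1/√(LC) = 1/√(0.00285·4.7e-06) = 8640 rad/s.
Step 2 — f₀ = ω₀/(2π) = 1375 Hz.
Step 3 — Series Q: Q = ω₀L/R = 8640·0.00285/1460 = 0.01687.
Step 4 — Bandwidth: Δω = ω₀/Q = 5.123e+05 rad/s; BW = Δω/(2π) = 8.153e+04 Hz.

(a) f₀ = 1375 Hz  (b) Q = 0.01687  (c) BW = 8.153e+04 Hz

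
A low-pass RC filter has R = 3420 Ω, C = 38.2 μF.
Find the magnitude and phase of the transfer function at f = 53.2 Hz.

Step 1 — Angular frequency: ω = 2π·53.2 = 334.3 rad/s.
Step 2 — Transfer function: H(jω) = 1/(1 + jωRC).
Step 3 — Denominator: 1 + jωRC = 1 + j·334.3·3420·3.82e-05 = 1 + j43.67.
Step 4 — H = 0.0005241 - j0.02289.
Step 5 — Magnitude: |H| = 0.02289 (-32.8 dB); phase: φ = -88.7°.

|H| = 0.02289 (-32.8 dB), φ = -88.7°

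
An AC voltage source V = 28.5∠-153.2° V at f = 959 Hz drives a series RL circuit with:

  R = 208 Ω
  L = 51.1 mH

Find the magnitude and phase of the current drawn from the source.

Step 1 — Angular frequency: ω = 2π·f = 2π·959 = 6026 rad/s.
Step 2 — Component impedances:
  R: Z = R = 208 Ω
  L: Z = jωL = j·6026·0.0511 = 0 + j307.9 Ω
Step 3 — Series combination: Z_total = R + L = 208 + j307.9 Ω = 371.6∠56.0° Ω.
Step 4 — Source phasor: V = 28.5∠-153.2° V = -25.44 - j12.85 V.
Step 5 — Ohm's law: I = V / Z_total = (-25.44 - j12.85) / (208 + j307.9) = -0.06698 + j0.03737 A.
Step 6 — Convert to polar: |I| = 0.0767 A, ∠I = 150.8°.

I = 0.0767∠150.8° A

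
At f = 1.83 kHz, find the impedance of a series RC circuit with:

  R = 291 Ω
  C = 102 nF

Step 1 — Angular frequency: ω = 2π·f = 2π·1830 = 1.15e+04 rad/s.
Step 2 — Component impedances:
  R: Z = R = 291 Ω
  C: Z = 1/(jωC) = -j/(ω·C) = 0 - j852.6 Ω
Step 3 — Series combination: Z_total = R + C = 291 - j852.6 Ω = 900.9∠-71.2° Ω.

Z = 291 - j852.6 Ω = 900.9∠-71.2° Ω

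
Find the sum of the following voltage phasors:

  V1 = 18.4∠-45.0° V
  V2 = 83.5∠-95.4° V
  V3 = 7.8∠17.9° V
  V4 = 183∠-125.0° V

Step 1 — Convert each phasor to rectangular form:
  V1 = 18.4·(cos(-45.0°) + j·sin(-45.0°)) = 13.01 - j13.01 V
  V2 = 83.5·(cos(-95.4°) + j·sin(-95.4°)) = -7.858 - j83.13 V
  V3 = 7.8·(cos(17.9°) + j·sin(17.9°)) = 7.422 + j2.397 V
  V4 = 183·(cos(-125.0°) + j·sin(-125.0°)) = -105 - j149.9 V
Step 2 — Sum components: V_total = -92.39 - j243.6 V.
Step 3 — Convert to polar: |V_total| = 260.6 V, ∠V_total = -110.8°.

V_total = 260.6∠-110.8° V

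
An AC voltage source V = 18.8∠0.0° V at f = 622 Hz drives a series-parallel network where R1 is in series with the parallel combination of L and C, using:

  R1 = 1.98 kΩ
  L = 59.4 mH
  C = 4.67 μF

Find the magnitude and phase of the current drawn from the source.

Step 1 — Angular frequency: ω = 2π·f = 2π·622 = 3908 rad/s.
Step 2 — Component impedances:
  R1: Z = R = 1980 Ω
  L: Z = jωL = j·3908·0.0594 = 0 + j232.1 Ω
  C: Z = 1/(jωC) = -j/(ω·C) = 0 - j54.79 Ω
Step 3 — Parallel branch: L || C = 1/(1/L + 1/C) = 0 - j71.72 Ω.
Step 4 — Series with R1: Z_total = R1 + (L || C) = 1980 - j71.72 Ω = 1981∠-2.1° Ω.
Step 5 — Source phasor: V = 18.8∠0.0° V = 18.8 V.
Step 6 — Ohm's law: I = V / Z_total = (18.8) / (1980 - j71.72) = 0.009483 + j0.0003435 A.
Step 7 — Convert to polar: |I| = 0.009489 A, ∠I = 2.1°.

I = 0.009489∠2.1° A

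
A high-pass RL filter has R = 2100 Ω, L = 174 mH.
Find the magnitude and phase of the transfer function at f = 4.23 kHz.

Step 1 — Angular frequency: ω = 2π·4230 = 2.658e+04 rad/s.
Step 2 — Transfer function: H(jω) = jωL/(R + jωL).
Step 3 — Numerator jωL = j·4625; denominator R + jωL = 2100 + j4625.
Step 4 — H = 0.829 + j0.3765.
Step 5 — Magnitude: |H| = 0.9105 (-0.8 dB); phase: φ = 24.4°.

|H| = 0.9105 (-0.8 dB), φ = 24.4°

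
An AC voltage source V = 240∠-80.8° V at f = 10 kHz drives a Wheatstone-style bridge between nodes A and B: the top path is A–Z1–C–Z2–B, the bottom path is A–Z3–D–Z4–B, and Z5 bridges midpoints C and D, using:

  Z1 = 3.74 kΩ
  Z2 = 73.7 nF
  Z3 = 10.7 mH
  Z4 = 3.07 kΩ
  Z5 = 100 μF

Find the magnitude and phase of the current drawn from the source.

Step 1 — Angular frequency: ω = 2π·f = 2π·1e+04 = 6.283e+04 rad/s.
Step 2 — Component impedances:
  Z1: Z = R = 3740 Ω
  Z2: Z = 1/(jωC) = -j/(ω·C) = 0 - j215.9 Ω
  Z3: Z = jωL = j·6.283e+04·0.0107 = 0 + j672.3 Ω
  Z4: Z = R = 3070 Ω
  Z5: Z = 1/(jωC) = -j/(ω·C) = 0 - j0.1592 Ω
Step 3 — Bridge requires nodal analysis (the Z5 bridge couples midpoints C and D, so the two paths cannot be reduced to a simple series/parallel combination). Setting node B to ground and injecting 1 A at node A, the 3-node admittance system at A, C, D solves to V_A = Z_AB = 132.2 + j436.2 Ω = 455.8∠73.1° Ω.
Step 4 — Source phasor: V = 240∠-80.8° V = 38.37 - j236.9 V.
Step 5 — Ohm's law: I = V / Z_total = (38.37 - j236.9) / (132.2 + j436.2) = -0.473 - j0.2313 A.
Step 6 — Convert to polar: |I| = 0.5265 A, ∠I = -153.9°.

I = 0.5265∠-153.9° A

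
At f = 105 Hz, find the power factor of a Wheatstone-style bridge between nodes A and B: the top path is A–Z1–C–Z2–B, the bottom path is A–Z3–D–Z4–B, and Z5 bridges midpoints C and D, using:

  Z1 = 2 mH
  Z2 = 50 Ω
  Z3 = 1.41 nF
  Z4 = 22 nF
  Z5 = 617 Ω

Step 1 — Angular frequency: ω = 2π·f = 2π·105 = 659.7 rad/s.
Step 2 — Component impedances:
  Z1: Z = jωL = j·659.7·0.002 = 0 + j1.319 Ω
  Z2: Z = R = 50 Ω
  Z3: Z = 1/(jωC) = -j/(ω·C) = 0 - j1.075e+06 Ω
  Z4: Z = 1/(jωC) = -j/(ω·C) = 0 - j6.89e+04 Ω
  Z5: Z = R = 617 Ω
Step 3 — Bridge requires nodal analysis (the Z5 bridge couples midpoints C and D, so the two paths cannot be reduced to a simple series/parallel combination). Setting node B to ground and injecting 1 A at node A, the 3-node admittance system at A, C, D solves to V_A = Z_AB = 50 + j1.283 Ω = 50.02∠1.5° Ω.
Step 4 — Power factor: PF = cos(φ) = Re(Z)/|Z| = 50/50.016 = 0.9997.
Step 5 — Type: Im(Z) = 1.283 ⇒ lagging (phase φ = 1.5°).

PF = 0.9997 (lagging, φ = 1.5°)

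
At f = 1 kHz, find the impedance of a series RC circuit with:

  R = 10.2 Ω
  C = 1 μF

Step 1 — Angular frequency: ω = 2π·f = 2π·1000 = 6283 rad/s.
Step 2 — Component impedances:
  R: Z = R = 10.2 Ω
  C: Z = 1/(jωC) = -j/(ω·C) = 0 - j159.2 Ω
Step 3 — Series combination: Z_total = R + C = 10.2 - j159.2 Ω = 159.5∠-86.3° Ω.

Z = 10.2 - j159.2 Ω = 159.5∠-86.3° Ω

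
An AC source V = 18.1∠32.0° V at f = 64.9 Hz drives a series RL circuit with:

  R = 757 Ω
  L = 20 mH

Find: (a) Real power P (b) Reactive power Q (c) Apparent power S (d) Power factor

Step 1 — Angular frequency: ω = 2π·f = 2π·64.9 = 407.8 rad/s.
Step 2 — Component impedances:
  R: Z = R = 757 Ω
  L: Z = jωL = j·407.8·0.02 = 0 + j8.156 Ω
Step 3 — Series combination: Z_total = R + L = 757 + j8.156 Ω = 757∠0.6° Ω.
Step 4 — Source phasor: V = 18.1∠32.0° V = 15.35 + j9.592 V.
Step 5 — Current: I = V / Z = 0.02041 + j0.01245 A = 0.02391∠31.4° A.
Step 6 — Complex power: S = V·I* = 0.4327 + j0.004662 VA.
Step 7 — Real power: P = Re(S) = 0.4327 W.
Step 8 — Reactive power: Q = Im(S) = 0.004662 VAR.
Step 9 — Apparent power: |S| = 0.4327 VA.
Step 10 — Power factor: PF = P/|S| = 0.9999 (lagging).

(a) P = 0.4327 W  (b) Q = 0.004662 VAR  (c) S = 0.4327 VA  (d) PF = 0.9999 (lagging)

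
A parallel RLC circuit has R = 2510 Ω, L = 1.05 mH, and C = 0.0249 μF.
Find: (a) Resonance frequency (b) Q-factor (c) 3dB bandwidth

Step 1 — Resonance: ω₀ = 1/√(LC) = 1/√(0.00105·2.49e-08) = 1.956e+05 rad/s.
Step 2 — f₀ = ω₀/(2π) = 3.113e+04 Hz.
Step 3 — Parallel Q: Q = R/(ω₀L) = 2510/(1.956e+05·0.00105) = 12.22.
Step 4 — Bandwidth: Δω = ω₀/Q = 1.6e+04 rad/s; BW = Δω/(2π) = 2547 Hz.

(a) f₀ = 3.113e+04 Hz  (b) Q = 12.22  (c) BW = 2547 Hz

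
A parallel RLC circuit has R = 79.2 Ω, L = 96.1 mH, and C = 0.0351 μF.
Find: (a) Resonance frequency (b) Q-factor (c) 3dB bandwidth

Step 1 — Resonance: ω₀ = 1/√(LC) = 1/√(0.0961·3.51e-08) = 1.722e+04 rad/s.
Step 2 — f₀ = ω₀/(2π) = 2740 Hz.
Step 3 — Parallel Q: Q = R/(ω₀L) = 79.2/(1.722e+04·0.0961) = 0.04786.
Step 4 — Bandwidth: Δω = ω₀/Q = 3.597e+05 rad/s; BW = Δω/(2π) = 5.725e+04 Hz.

(a) f₀ = 2740 Hz  (b) Q = 0.04786  (c) BW = 5.725e+04 Hz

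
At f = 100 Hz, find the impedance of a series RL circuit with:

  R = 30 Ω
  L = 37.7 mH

Step 1 — Angular frequency: ω = 2π·f = 2π·100 = 628.3 rad/s.
Step 2 — Component impedances:
  R: Z = R = 30 Ω
  L: Z = jωL = j·628.3·0.0377 = 0 + j23.69 Ω
Step 3 — Series combination: Z_total = R + L = 30 + j23.69 Ω = 38.22∠38.3° Ω.

Z = 30 + j23.69 Ω = 38.22∠38.3° Ω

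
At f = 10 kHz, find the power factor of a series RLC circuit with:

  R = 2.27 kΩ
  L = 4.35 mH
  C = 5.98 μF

Step 1 — Angular frequency: ω = 2π·f = 2π·1e+04 = 6.283e+04 rad/s.
Step 2 — Component impedances:
  R: Z = R = 2270 Ω
  L: Z = jωL = j·6.283e+04·0.00435 = 0 + j273.3 Ω
  C: Z = 1/(jωC) = -j/(ω·C) = 0 - j2.661 Ω
Step 3 — Series combination: Z_total = R + L + C = 2270 + j270.7 Ω = 2286∠6.8° Ω.
Step 4 — Power factor: PF = cos(φ) = Re(Z)/|Z| = 2270/2286 = 0.993.
Step 5 — Type: Im(Z) = 270.7 ⇒ lagging (phase φ = 6.8°).

PF = 0.993 (lagging, φ = 6.8°)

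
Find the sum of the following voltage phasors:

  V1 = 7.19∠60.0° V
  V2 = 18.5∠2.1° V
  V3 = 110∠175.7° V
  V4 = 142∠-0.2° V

Step 1 — Convert each phasor to rectangular form:
  V1 = 7.19·(cos(60.0°) + j·sin(60.0°)) = 3.595 + j6.227 V
  V2 = 18.5·(cos(2.1°) + j·sin(2.1°)) = 18.49 + j0.6779 V
  V3 = 110·(cos(175.7°) + j·sin(175.7°)) = -109.7 + j8.248 V
  V4 = 142·(cos(-0.2°) + j·sin(-0.2°)) = 142 - j0.4957 V
Step 2 — Sum components: V_total = 54.39 + j14.66 V.
Step 3 — Convert to polar: |V_total| = 56.33 V, ∠V_total = 15.1°.

V_total = 56.33∠15.1° V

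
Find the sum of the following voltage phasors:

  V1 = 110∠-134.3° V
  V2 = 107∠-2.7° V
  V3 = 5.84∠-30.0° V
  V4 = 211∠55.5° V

Step 1 — Convert each phasor to rectangular form:
  V1 = 110·(cos(-134.3°) + j·sin(-134.3°)) = -76.83 - j78.73 V
  V2 = 107·(cos(-2.7°) + j·sin(-2.7°)) = 106.9 - j5.04 V
  V3 = 5.84·(cos(-30.0°) + j·sin(-30.0°)) = 5.058 - j2.92 V
  V4 = 211·(cos(55.5°) + j·sin(55.5°)) = 119.5 + j173.9 V
Step 2 — Sum components: V_total = 154.6 + j87.2 V.
Step 3 — Convert to polar: |V_total| = 177.5 V, ∠V_total = 29.4°.

V_total = 177.5∠29.4° V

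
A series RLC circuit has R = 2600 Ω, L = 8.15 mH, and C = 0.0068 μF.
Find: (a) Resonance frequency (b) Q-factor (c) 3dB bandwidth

Step 1 — Resonance condition Im(Z)=0 gives ω₀ = 1/√(LC).
Step 2 — ω₀ = 1/√(0.00815·6.8e-09) = 1.343e+05 rad/s.
Step 3 — f₀ = ω₀/(2π) = 2.138e+04 Hz.
Step 4 — Series Q: Q = ω₀L/R = 1.343e+05·0.00815/2600 = 0.4211.
Step 5 — 3dB bandwidth: Δω = ω₀/Q = 3.19e+05 rad/s; BW = Δω/(2π) = 5.077e+04 Hz.

(a) f₀ = 2.138e+04 Hz  (b) Q = 0.4211  (c) BW = 5.077e+04 Hz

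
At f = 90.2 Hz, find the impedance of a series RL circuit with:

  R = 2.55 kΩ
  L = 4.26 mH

Step 1 — Angular frequency: ω = 2π·f = 2π·90.2 = 566.7 rad/s.
Step 2 — Component impedances:
  R: Z = R = 2550 Ω
  L: Z = jωL = j·566.7·0.00426 = 0 + j2.414 Ω
Step 3 — Series combination: Z_total = R + L = 2550 + j2.414 Ω = 2550∠0.1° Ω.

Z = 2550 + j2.414 Ω = 2550∠0.1° Ω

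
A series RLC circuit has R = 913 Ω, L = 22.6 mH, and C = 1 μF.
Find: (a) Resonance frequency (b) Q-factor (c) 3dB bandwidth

Step 1 — Resonance condition Im(Z)=0 gives ω₀ = 1/√(LC).
Step 2 — ω₀ = 1/√(0.0226·1e-06) = 6652 rad/s.
Step 3 — f₀ = ω₀/(2π) = 1059 Hz.
Step 4 — Series Q: Q = ω₀L/R = 6652·0.0226/913 = 0.1647.
Step 5 — 3dB bandwidth: Δω = ω₀/Q = 4.04e+04 rad/s; BW = Δω/(2π) = 6430 Hz.

(a) f₀ = 1059 Hz  (b) Q = 0.1647  (c) BW = 6430 Hz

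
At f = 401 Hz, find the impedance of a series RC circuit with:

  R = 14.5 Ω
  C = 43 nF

Step 1 — Angular frequency: ω = 2π·f = 2π·401 = 2520 rad/s.
Step 2 — Component impedances:
  R: Z = R = 14.5 Ω
  C: Z = 1/(jωC) = -j/(ω·C) = 0 - j9230 Ω
Step 3 — Series combination: Z_total = R + C = 14.5 - j9230 Ω = 9230∠-89.9° Ω.

Z = 14.5 - j9230 Ω = 9230∠-89.9° Ω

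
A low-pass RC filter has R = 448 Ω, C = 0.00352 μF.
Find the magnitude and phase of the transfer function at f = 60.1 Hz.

Step 1 — Angular frequency: ω = 2π·60.1 = 377.6 rad/s.
Step 2 — Transfer function: H(jω) = 1/(1 + jωRC).
Step 3 — Denominator: 1 + jωRC = 1 + j·377.6·448·3.52e-09 = 1 + j0.0005955.
Step 4 — H = 1 - j0.0005955.
Step 5 — Magnitude: |H| = 1 (-0.0 dB); phase: φ = -0.0°.

|H| = 1 (-0.0 dB), φ = -0.0°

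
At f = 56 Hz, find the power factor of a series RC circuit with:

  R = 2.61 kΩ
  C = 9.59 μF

Step 1 — Angular frequency: ω = 2π·f = 2π·56 = 351.9 rad/s.
Step 2 — Component impedances:
  R: Z = R = 2610 Ω
  C: Z = 1/(jωC) = -j/(ω·C) = 0 - j296.4 Ω
Step 3 — Series combination: Z_total = R + C = 2610 - j296.4 Ω = 2627∠-6.5° Ω.
Step 4 — Power factor: PF = cos(φ) = Re(Z)/|Z| = 2610/2626.8 = 0.9936.
Step 5 — Type: Im(Z) = -296.4 ⇒ leading (phase φ = -6.5°).

PF = 0.9936 (leading, φ = -6.5°)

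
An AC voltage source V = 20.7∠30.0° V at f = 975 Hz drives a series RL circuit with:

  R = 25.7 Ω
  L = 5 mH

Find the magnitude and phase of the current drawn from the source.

Step 1 — Angular frequency: ω = 2π·f = 2π·975 = 6126 rad/s.
Step 2 — Component impedances:
  R: Z = R = 25.7 Ω
  L: Z = jωL = j·6126·0.005 = 0 + j30.63 Ω
Step 3 — Series combination: Z_total = R + L = 25.7 + j30.63 Ω = 39.98∠50.0° Ω.
Step 4 — Source phasor: V = 20.7∠30.0° V = 17.93 + j10.35 V.
Step 5 — Ohm's law: I = V / Z_total = (17.93 + j10.35) / (25.7 + j30.63) = 0.4865 - j0.1771 A.
Step 6 — Convert to polar: |I| = 0.5177 A, ∠I = -20.0°.

I = 0.5177∠-20.0° A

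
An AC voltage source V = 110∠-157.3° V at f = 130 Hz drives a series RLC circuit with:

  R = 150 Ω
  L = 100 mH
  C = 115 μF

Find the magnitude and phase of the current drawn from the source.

Step 1 — Angular frequency: ω = 2π·f = 2π·130 = 816.8 rad/s.
Step 2 — Component impedances:
  R: Z = R = 150 Ω
  L: Z = jωL = j·816.8·0.1 = 0 + j81.68 Ω
  C: Z = 1/(jωC) = -j/(ω·C) = 0 - j10.65 Ω
Step 3 — Series combination: Z_total = R + L + C = 150 + j71.04 Ω = 166∠25.3° Ω.
Step 4 — Source phasor: V = 110∠-157.3° V = -101.5 - j42.45 V.
Step 5 — Ohm's law: I = V / Z_total = (-101.5 - j42.45) / (150 + j71.04) = -0.6621 + j0.03054 A.
Step 6 — Convert to polar: |I| = 0.6628 A, ∠I = 177.4°.

I = 0.6628∠177.4° A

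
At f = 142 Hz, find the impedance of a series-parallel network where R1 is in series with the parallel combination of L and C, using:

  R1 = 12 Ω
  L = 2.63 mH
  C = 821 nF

Step 1 — Angular frequency: ω = 2π·f = 2π·142 = 892.2 rad/s.
Step 2 — Component impedances:
  R1: Z = R = 12 Ω
  L: Z = jωL = j·892.2·0.00263 = 0 + j2.347 Ω
  C: Z = 1/(jωC) = -j/(ω·C) = 0 - j1365 Ω
Step 3 — Parallel branch: L || C = 1/(1/L + 1/C) = 0 + j2.351 Ω.
Step 4 — Series with R1: Z_total = R1 + (L || C) = 12 + j2.351 Ω = 12.23∠11.1° Ω.

Z = 12 + j2.351 Ω = 12.23∠11.1° Ω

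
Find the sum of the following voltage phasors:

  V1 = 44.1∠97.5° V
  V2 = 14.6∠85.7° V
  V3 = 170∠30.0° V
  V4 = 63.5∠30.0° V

Step 1 — Convert each phasor to rectangular form:
  V1 = 44.1·(cos(97.5°) + j·sin(97.5°)) = -5.756 + j43.72 V
  V2 = 14.6·(cos(85.7°) + j·sin(85.7°)) = 1.095 + j14.56 V
  V3 = 170·(cos(30.0°) + j·sin(30.0°)) = 147.2 + j85 V
  V4 = 63.5·(cos(30.0°) + j·sin(30.0°)) = 54.99 + j31.75 V
Step 2 — Sum components: V_total = 197.6 + j175 V.
Step 3 — Convert to polar: |V_total| = 263.9 V, ∠V_total = 41.5°.

V_total = 263.9∠41.5° V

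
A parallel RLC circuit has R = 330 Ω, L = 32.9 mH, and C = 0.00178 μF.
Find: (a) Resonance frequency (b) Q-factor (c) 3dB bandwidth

Step 1 — Resonance: ω₀ = 1/√(LC) = 1/√(0.0329·1.78e-09) = 1.307e+05 rad/s.
Step 2 — f₀ = ω₀/(2π) = 2.08e+04 Hz.
Step 3 — Parallel Q: Q = R/(ω₀L) = 330/(1.307e+05·0.0329) = 0.07676.
Step 4 — Bandwidth: Δω = ω₀/Q = 1.702e+06 rad/s; BW = Δω/(2π) = 2.709e+05 Hz.

(a) f₀ = 2.08e+04 Hz  (b) Q = 0.07676  (c) BW = 2.709e+05 Hz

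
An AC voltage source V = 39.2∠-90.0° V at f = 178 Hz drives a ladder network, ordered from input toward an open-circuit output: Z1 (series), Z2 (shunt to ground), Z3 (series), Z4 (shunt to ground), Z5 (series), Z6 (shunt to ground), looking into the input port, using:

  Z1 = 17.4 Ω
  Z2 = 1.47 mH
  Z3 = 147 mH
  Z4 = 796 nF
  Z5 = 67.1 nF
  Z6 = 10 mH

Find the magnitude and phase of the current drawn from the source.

Step 1 — Angular frequency: ω = 2π·f = 2π·178 = 1118 rad/s.
Step 2 — Component impedances:
  Z1: Z = R = 17.4 Ω
  Z2: Z = jωL = j·1118·0.00147 = 0 + j1.644 Ω
  Z3: Z = jωL = j·1118·0.147 = 0 + j164.4 Ω
  Z4: Z = 1/(jωC) = -j/(ω·C) = 0 - j1123 Ω
  Z5: Z = 1/(jωC) = -j/(ω·C) = 0 - j1.333e+04 Ω
  Z6: Z = jωL = j·1118·0.01 = 0 + j11.18 Ω
Step 3 — Ladder network (open output): work backward from the far end, alternating series and parallel combinations. Z_in = 17.4 + j1.647 Ω = 17.48∠5.4° Ω.
Step 4 — Source phasor: V = 39.2∠-90.0° V = 0 - j39.2 V.
Step 5 — Ohm's law: I = V / Z_total = (0 - j39.2) / (17.4 + j1.647) = -0.2114 - j2.233 A.
Step 6 — Convert to polar: |I| = 2.243 A, ∠I = -95.4°.

I = 2.243∠-95.4° A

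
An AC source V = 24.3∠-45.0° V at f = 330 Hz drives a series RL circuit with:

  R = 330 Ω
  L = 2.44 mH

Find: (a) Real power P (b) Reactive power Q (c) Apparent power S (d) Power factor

Step 1 — Angular frequency: ω = 2π·f = 2π·330 = 2073 rad/s.
Step 2 — Component impedances:
  R: Z = R = 330 Ω
  L: Z = jωL = j·2073·0.00244 = 0 + j5.059 Ω
Step 3 — Series combination: Z_total = R + L = 330 + j5.059 Ω = 330∠0.9° Ω.
Step 4 — Source phasor: V = 24.3∠-45.0° V = 17.18 - j17.18 V.
Step 5 — Current: I = V / Z = 0.05126 - j0.05285 A = 0.07363∠-45.9° A.
Step 6 — Complex power: S = V·I* = 1.789 + j0.02743 VA.
Step 7 — Real power: P = Re(S) = 1.789 W.
Step 8 — Reactive power: Q = Im(S) = 0.02743 VAR.
Step 9 — Apparent power: |S| = 1.789 VA.
Step 10 — Power factor: PF = P/|S| = 0.9999 (lagging).

(a) P = 1.789 W  (b) Q = 0.02743 VAR  (c) S = 1.789 VA  (d) PF = 0.9999 (lagging)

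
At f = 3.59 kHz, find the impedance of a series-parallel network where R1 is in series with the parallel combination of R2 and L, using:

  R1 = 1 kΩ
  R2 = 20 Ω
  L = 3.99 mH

Step 1 — Angular frequency: ω = 2π·f = 2π·3590 = 2.256e+04 rad/s.
Step 2 — Component impedances:
  R1: Z = R = 1000 Ω
  R2: Z = R = 20 Ω
  L: Z = jωL = j·2.256e+04·0.00399 = 0 + j90 Ω
Step 3 — Parallel branch: R2 || L = 1/(1/R2 + 1/L) = 19.06 + j4.235 Ω.
Step 4 — Series with R1: Z_total = R1 + (R2 || L) = 1019 + j4.235 Ω = 1019∠0.2° Ω.

Z = 1019 + j4.235 Ω = 1019∠0.2° Ω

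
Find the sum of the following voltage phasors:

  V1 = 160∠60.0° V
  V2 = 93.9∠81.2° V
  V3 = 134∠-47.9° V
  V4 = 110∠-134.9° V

Step 1 — Convert each phasor to rectangular form:
  V1 = 160·(cos(60.0°) + j·sin(60.0°)) = 80 + j138.6 V
  V2 = 93.9·(cos(81.2°) + j·sin(81.2°)) = 14.37 + j92.79 V
  V3 = 134·(cos(-47.9°) + j·sin(-47.9°)) = 89.84 - j99.42 V
  V4 = 110·(cos(-134.9°) + j·sin(-134.9°)) = -77.65 - j77.92 V
Step 2 — Sum components: V_total = 106.6 + j54.02 V.
Step 3 — Convert to polar: |V_total| = 119.5 V, ∠V_total = 26.9°.

V_total = 119.5∠26.9° V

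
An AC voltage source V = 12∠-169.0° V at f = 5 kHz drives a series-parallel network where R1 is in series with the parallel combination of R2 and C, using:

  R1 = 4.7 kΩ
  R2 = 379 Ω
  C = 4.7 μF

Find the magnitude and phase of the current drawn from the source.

Step 1 — Angular frequency: ω = 2π·f = 2π·5000 = 3.142e+04 rad/s.
Step 2 — Component impedances:
  R1: Z = R = 4700 Ω
  R2: Z = R = 379 Ω
  C: Z = 1/(jωC) = -j/(ω·C) = 0 - j6.773 Ω
Step 3 — Parallel branch: R2 || C = 1/(1/R2 + 1/C) = 0.121 - j6.77 Ω.
Step 4 — Series with R1: Z_total = R1 + (R2 || C) = 4700 - j6.77 Ω = 4700∠-0.1° Ω.
Step 5 — Source phasor: V = 12∠-169.0° V = -11.78 - j2.29 V.
Step 6 — Ohm's law: I = V / Z_total = (-11.78 - j2.29) / (4700 - j6.77) = -0.002506 - j0.0004908 A.
Step 7 — Convert to polar: |I| = 0.002553 A, ∠I = -168.9°.

I = 0.002553∠-168.9° A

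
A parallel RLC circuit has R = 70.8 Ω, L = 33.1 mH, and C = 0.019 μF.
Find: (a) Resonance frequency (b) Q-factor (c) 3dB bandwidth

Step 1 — Resonance: ω₀ = 1/√(LC) = 1/√(0.0331·1.9e-08) = 3.988e+04 rad/s.
Step 2 — f₀ = ω₀/(2π) = 6346 Hz.
Step 3 — Parallel Q: Q = R/(ω₀L) = 70.8/(3.988e+04·0.0331) = 0.05364.
Step 4 — Bandwidth: Δω = ω₀/Q = 7.434e+05 rad/s; BW = Δω/(2π) = 1.183e+05 Hz.

(a) f₀ = 6346 Hz  (b) Q = 0.05364  (c) BW = 1.183e+05 Hz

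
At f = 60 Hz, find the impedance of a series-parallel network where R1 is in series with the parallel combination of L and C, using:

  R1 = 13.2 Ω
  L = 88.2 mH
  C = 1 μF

Step 1 — Angular frequency: ω = 2π·f = 2π·60 = 377 rad/s.
Step 2 — Component impedances:
  R1: Z = R = 13.2 Ω
  L: Z = jωL = j·377·0.0882 = 0 + j33.25 Ω
  C: Z = 1/(jωC) = -j/(ω·C) = 0 - j2653 Ω
Step 3 — Parallel branch: L || C = 1/(1/L + 1/C) = 0 + j33.67 Ω.
Step 4 — Series with R1: Z_total = R1 + (L || C) = 13.2 + j33.67 Ω = 36.17∠68.6° Ω.

Z = 13.2 + j33.67 Ω = 36.17∠68.6° Ω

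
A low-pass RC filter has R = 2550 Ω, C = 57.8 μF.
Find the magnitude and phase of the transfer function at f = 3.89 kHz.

Step 1 — Angular frequency: ω = 2π·3890 = 2.444e+04 rad/s.
Step 2 — Transfer function: H(jω) = 1/(1 + jωRC).
Step 3 — Denominator: 1 + jωRC = 1 + j·2.444e+04·2550·5.78e-05 = 1 + j3602.
Step 4 — H = 7.706e-08 - j0.0002776.
Step 5 — Magnitude: |H| = 0.0002776 (-71.1 dB); phase: φ = -90.0°.

|H| = 0.0002776 (-71.1 dB), φ = -90.0°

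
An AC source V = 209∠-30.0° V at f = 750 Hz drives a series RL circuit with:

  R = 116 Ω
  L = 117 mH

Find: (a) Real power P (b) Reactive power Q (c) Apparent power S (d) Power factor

Step 1 — Angular frequency: ω = 2π·f = 2π·750 = 4712 rad/s.
Step 2 — Component impedances:
  R: Z = R = 116 Ω
  L: Z = jωL = j·4712·0.117 = 0 + j551.3 Ω
Step 3 — Series combination: Z_total = R + L = 116 + j551.3 Ω = 563.4∠78.1° Ω.
Step 4 — Source phasor: V = 209∠-30.0° V = 181 - j104.5 V.
Step 5 — Current: I = V / Z = -0.1154 - j0.3526 A = 0.3709∠-108.1° A.
Step 6 — Complex power: S = V·I* = 15.96 + j75.87 VA.
Step 7 — Real power: P = Re(S) = 15.96 W.
Step 8 — Reactive power: Q = Im(S) = 75.87 VAR.
Step 9 — Apparent power: |S| = 77.53 VA.
Step 10 — Power factor: PF = P/|S| = 0.2059 (lagging).

(a) P = 15.96 W  (b) Q = 75.87 VAR  (c) S = 77.53 VA  (d) PF = 0.2059 (lagging)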